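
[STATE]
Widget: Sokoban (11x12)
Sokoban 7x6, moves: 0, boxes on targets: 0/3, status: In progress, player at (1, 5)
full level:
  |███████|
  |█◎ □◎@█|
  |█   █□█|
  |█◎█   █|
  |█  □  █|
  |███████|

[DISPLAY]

███████    
█◎ □◎@█    
█   █□█    
█◎█   █    
█  □  █    
███████    
Moves: 0  0
           
           
           
           
           


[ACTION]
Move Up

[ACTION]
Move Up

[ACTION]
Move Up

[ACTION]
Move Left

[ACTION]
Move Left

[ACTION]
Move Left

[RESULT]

███████    
█■@ ◎ █    
█   █□█    
█◎█   █    
█  □  █    
███████    
Moves: 3  1
           
           
           
           
           


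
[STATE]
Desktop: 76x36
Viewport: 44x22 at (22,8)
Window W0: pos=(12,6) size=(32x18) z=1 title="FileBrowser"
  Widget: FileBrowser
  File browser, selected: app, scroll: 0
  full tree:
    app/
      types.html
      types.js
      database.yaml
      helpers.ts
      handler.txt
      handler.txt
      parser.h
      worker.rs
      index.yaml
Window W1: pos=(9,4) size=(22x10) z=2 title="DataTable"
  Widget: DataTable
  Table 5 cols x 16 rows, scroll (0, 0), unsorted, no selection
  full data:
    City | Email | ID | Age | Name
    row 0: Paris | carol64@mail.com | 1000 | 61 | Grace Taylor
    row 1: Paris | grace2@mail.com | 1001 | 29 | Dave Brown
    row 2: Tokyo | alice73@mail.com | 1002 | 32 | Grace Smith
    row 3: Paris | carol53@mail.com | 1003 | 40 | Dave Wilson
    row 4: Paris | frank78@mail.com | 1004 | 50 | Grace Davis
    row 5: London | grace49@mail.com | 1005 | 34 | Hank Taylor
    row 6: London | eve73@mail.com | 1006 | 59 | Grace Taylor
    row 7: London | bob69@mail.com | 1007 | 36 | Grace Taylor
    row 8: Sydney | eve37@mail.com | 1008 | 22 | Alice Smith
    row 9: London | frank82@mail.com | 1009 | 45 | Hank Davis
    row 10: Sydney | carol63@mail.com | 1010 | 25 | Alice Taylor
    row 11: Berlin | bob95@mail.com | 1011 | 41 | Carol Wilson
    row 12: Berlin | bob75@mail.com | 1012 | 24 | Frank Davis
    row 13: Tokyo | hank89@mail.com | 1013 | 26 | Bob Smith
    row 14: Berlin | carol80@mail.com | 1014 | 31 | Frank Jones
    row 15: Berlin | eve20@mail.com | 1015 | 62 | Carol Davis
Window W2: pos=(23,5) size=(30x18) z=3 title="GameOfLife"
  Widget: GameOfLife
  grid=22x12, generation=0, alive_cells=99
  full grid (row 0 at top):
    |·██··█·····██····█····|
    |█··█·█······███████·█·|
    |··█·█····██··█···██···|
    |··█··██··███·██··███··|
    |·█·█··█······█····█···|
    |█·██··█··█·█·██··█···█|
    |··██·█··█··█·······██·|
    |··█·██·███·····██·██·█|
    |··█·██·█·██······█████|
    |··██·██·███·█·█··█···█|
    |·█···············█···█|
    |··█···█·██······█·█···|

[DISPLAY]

─┃Gen: 0                      ┃             
6┃·██··█·····██····█····      ┃             
2┃█··█·█······███████·█·      ┃             
7┃··█·█····██··█···██···      ┃             
5┃··█··██··███·██··███··      ┃             
━┃·█·█··█······█····█···      ┃             
e┃█·██··█··█·█·██··█···█      ┃             
e┃··██·█··█··█·······██·      ┃             
r┃··█·██·███·····██·██·█      ┃             
r┃··█·██·█·██······█████      ┃             
.┃··██·██·███·█·█··█···█      ┃             
 ┃·█···············█···█      ┃             
 ┃··█···█·██······█·█···      ┃             
 ┃                            ┃             
 ┗━━━━━━━━━━━━━━━━━━━━━━━━━━━━┛             
━━━━━━━━━━━━━━━━━━━━━┛                      
                                            
                                            
                                            
                                            
                                            
                                            


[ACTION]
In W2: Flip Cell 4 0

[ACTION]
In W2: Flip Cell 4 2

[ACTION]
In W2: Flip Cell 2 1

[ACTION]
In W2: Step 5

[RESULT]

─┃Gen: 5                      ┃             
6┃·█████····██···█······      ┃             
2┃█·······██··█··█······      ┃             
7┃█··█···········█······      ┃             
5┃█·██·██·███···········      ┃             
━┃·█··············█·····      ┃             
e┃··············██·██···      ┃             
e┃··············█·██····      ┃             
r┃··███·······█···██··██      ┃             
r┃·█·██···█·····█·██··██      ┃             
.┃·███····█···███·······      ┃             
 ┃·███········█··█··█···      ┃             
 ┃········██·█····██····      ┃             
 ┃                            ┃             
 ┗━━━━━━━━━━━━━━━━━━━━━━━━━━━━┛             
━━━━━━━━━━━━━━━━━━━━━┛                      
                                            
                                            
                                            
                                            
                                            
                                            


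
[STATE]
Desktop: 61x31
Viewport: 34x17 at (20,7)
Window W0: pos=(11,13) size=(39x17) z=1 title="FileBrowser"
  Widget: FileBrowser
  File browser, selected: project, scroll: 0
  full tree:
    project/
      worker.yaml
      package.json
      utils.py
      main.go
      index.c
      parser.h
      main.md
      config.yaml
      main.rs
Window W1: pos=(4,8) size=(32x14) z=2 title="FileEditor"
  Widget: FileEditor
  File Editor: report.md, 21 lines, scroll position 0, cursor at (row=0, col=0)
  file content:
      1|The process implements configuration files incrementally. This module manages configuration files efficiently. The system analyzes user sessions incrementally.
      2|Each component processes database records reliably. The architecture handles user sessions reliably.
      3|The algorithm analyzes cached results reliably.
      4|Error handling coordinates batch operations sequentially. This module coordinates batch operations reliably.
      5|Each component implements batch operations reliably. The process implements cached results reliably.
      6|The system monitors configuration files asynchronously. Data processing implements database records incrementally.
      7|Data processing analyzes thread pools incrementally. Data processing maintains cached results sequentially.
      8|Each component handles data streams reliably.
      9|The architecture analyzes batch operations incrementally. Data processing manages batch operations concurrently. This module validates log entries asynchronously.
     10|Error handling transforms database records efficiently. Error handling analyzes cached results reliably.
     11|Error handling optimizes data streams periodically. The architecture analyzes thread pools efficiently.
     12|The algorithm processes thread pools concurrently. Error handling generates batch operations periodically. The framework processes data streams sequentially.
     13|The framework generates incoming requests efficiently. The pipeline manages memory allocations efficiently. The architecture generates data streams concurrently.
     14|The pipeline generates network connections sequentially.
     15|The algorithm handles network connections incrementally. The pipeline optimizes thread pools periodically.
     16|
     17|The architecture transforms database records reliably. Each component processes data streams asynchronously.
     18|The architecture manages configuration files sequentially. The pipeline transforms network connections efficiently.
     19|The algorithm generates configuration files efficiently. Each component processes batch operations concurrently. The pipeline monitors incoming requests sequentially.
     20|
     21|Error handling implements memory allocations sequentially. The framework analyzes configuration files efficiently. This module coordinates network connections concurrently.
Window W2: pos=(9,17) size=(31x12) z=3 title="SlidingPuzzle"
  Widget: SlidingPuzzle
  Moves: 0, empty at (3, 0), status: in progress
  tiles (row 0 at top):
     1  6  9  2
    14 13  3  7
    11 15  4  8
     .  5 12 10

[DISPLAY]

                                  
━━━━━━━━━━━━━━━┓                  
               ┃                  
───────────────┨                  
lements config▲┃                  
processes data█┃                  
nalyzes cached░┃━━━━━━━━━━━━━┓    
coordinates ba░┃             ┃    
implements bat░┃─────────────┨    
tors configura░┃             ┃    
━━━━━━━━━━━━━━━━━━━┓         ┃    
zzle               ┃         ┃    
───────────────────┨         ┃    
┬────┬────┐        ┃         ┃    
│  9 │  2 │        ┃         ┃    
┼────┼────┤        ┃         ┃    
│  3 │  7 │        ┃         ┃    


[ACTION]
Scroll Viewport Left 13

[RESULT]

                                  
━━━━━━━━━━━━━━━━━━━━━━━━━━━━┓     
ileEditor                   ┃     
────────────────────────────┨     
e process implements config▲┃     
ch component processes data█┃     
e algorithm analyzes cached░┃━━━━━
ror handling coordinates ba░┃     
ch component implements bat░┃─────
e system monitors configura░┃     
ta┏━━━━━━━━━━━━━━━━━━━━━━━━━━━━━┓ 
ch┃ SlidingPuzzle               ┃ 
e ┠─────────────────────────────┨ 
ro┃┌────┬────┬────┬────┐        ┃ 
━━┃│  1 │  6 │  9 │  2 │        ┃ 
  ┃├────┼────┼────┼────┤        ┃ 
  ┃│ 14 │ 13 │  3 │  7 │        ┃ 


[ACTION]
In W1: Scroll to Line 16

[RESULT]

                                  
━━━━━━━━━━━━━━━━━━━━━━━━━━━━┓     
ileEditor                   ┃     
────────────────────────────┨     
e algorithm processes threa▲┃     
e framework generates incom░┃     
e pipeline generates networ░┃━━━━━
e algorithm handles network░┃     
                           ░┃─────
e architecture transforms d░┃     
e ┏━━━━━━━━━━━━━━━━━━━━━━━━━━━━━┓ 
e ┃ SlidingPuzzle               ┃ 
  ┠─────────────────────────────┨ 
ro┃┌────┬────┬────┬────┐        ┃ 
━━┃│  1 │  6 │  9 │  2 │        ┃ 
  ┃├────┼────┼────┼────┤        ┃ 
  ┃│ 14 │ 13 │  3 │  7 │        ┃ 


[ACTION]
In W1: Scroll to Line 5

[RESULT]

                                  
━━━━━━━━━━━━━━━━━━━━━━━━━━━━┓     
ileEditor                   ┃     
────────────────────────────┨     
ch component implements bat▲┃     
e system monitors configura░┃     
ta processing analyzes thre░┃━━━━━
ch component handles data s█┃     
e architecture analyzes bat░┃─────
ror handling transforms dat░┃     
ro┏━━━━━━━━━━━━━━━━━━━━━━━━━━━━━┓ 
e ┃ SlidingPuzzle               ┃ 
e ┠─────────────────────────────┨ 
e ┃┌────┬────┬────┬────┐        ┃ 
━━┃│  1 │  6 │  9 │  2 │        ┃ 
  ┃├────┼────┼────┼────┤        ┃ 
  ┃│ 14 │ 13 │  3 │  7 │        ┃ 


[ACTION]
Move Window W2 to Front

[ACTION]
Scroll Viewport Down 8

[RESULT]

ch component handles data s█┃     
e architecture analyzes bat░┃─────
ror handling transforms dat░┃     
ro┏━━━━━━━━━━━━━━━━━━━━━━━━━━━━━┓ 
e ┃ SlidingPuzzle               ┃ 
e ┠─────────────────────────────┨ 
e ┃┌────┬────┬────┬────┐        ┃ 
━━┃│  1 │  6 │  9 │  2 │        ┃ 
  ┃├────┼────┼────┼────┤        ┃ 
  ┃│ 14 │ 13 │  3 │  7 │        ┃ 
  ┃├────┼────┼────┼────┤        ┃ 
  ┃│ 11 │ 15 │  4 │  8 │        ┃ 
  ┃├────┼────┼────┼────┤        ┃ 
  ┃│    │  5 │ 12 │ 10 │        ┃ 
  ┗━━━━━━━━━━━━━━━━━━━━━━━━━━━━━┛ 
    ┗━━━━━━━━━━━━━━━━━━━━━━━━━━━━━
                                  


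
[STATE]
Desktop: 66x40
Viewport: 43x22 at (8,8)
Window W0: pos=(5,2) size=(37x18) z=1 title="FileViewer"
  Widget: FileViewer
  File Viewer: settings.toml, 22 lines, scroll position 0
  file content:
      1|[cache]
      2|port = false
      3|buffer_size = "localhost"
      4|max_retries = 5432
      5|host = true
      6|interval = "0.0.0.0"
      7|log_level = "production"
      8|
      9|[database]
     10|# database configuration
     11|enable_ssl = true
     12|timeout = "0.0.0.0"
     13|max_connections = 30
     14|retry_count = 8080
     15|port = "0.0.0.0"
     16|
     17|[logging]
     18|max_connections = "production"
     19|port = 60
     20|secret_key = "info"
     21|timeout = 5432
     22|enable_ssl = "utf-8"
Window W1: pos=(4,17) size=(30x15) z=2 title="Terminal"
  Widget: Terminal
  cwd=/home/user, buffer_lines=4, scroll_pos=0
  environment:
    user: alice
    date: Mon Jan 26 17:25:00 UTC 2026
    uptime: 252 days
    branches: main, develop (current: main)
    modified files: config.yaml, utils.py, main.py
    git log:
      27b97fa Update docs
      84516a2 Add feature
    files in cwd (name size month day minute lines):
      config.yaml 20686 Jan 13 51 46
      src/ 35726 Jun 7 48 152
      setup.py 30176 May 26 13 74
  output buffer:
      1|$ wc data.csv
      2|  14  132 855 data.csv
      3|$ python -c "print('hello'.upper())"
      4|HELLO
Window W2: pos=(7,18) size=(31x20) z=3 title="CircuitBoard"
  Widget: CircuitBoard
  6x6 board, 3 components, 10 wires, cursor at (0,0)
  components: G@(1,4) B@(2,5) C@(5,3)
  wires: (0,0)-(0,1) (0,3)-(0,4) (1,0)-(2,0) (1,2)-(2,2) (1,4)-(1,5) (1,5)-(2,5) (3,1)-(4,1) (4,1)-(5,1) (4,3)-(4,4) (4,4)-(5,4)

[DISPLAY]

x_retries = 5432                ░┃         
st = true                       ░┃         
terval = "0.0.0.0"              ░┃         
g_level = "production"          ░┃         
                                ░┃         
atabase]                        ░┃         
database configuration          ░┃         
able_ssl = true                 ░┃         
meout = "0.0.0.0"               ░┃         
━━━━━━━━━━━━━━━━━━━━━━━━━┓      ░┃         
━━━━━━━━━━━━━━━━━━━━━━━━━━━━━┓  ▼┃         
 CircuitBoard                ┃━━━┛         
─────────────────────────────┨             
   0 1 2 3 4 5               ┃             
0  [.]─ ·       · ─ ·        ┃             
                             ┃             
1   ·       ·       G ─ ·    ┃             
    │       │           │    ┃             
2   ·       ·           B    ┃             
                             ┃             
3       ·                    ┃             
        │                    ┃             


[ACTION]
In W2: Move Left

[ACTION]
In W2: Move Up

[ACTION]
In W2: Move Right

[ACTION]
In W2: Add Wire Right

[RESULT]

x_retries = 5432                ░┃         
st = true                       ░┃         
terval = "0.0.0.0"              ░┃         
g_level = "production"          ░┃         
                                ░┃         
atabase]                        ░┃         
database configuration          ░┃         
able_ssl = true                 ░┃         
meout = "0.0.0.0"               ░┃         
━━━━━━━━━━━━━━━━━━━━━━━━━┓      ░┃         
━━━━━━━━━━━━━━━━━━━━━━━━━━━━━┓  ▼┃         
 CircuitBoard                ┃━━━┛         
─────────────────────────────┨             
   0 1 2 3 4 5               ┃             
0   · ─[.]─ ·   · ─ ·        ┃             
                             ┃             
1   ·       ·       G ─ ·    ┃             
    │       │           │    ┃             
2   ·       ·           B    ┃             
                             ┃             
3       ·                    ┃             
        │                    ┃             


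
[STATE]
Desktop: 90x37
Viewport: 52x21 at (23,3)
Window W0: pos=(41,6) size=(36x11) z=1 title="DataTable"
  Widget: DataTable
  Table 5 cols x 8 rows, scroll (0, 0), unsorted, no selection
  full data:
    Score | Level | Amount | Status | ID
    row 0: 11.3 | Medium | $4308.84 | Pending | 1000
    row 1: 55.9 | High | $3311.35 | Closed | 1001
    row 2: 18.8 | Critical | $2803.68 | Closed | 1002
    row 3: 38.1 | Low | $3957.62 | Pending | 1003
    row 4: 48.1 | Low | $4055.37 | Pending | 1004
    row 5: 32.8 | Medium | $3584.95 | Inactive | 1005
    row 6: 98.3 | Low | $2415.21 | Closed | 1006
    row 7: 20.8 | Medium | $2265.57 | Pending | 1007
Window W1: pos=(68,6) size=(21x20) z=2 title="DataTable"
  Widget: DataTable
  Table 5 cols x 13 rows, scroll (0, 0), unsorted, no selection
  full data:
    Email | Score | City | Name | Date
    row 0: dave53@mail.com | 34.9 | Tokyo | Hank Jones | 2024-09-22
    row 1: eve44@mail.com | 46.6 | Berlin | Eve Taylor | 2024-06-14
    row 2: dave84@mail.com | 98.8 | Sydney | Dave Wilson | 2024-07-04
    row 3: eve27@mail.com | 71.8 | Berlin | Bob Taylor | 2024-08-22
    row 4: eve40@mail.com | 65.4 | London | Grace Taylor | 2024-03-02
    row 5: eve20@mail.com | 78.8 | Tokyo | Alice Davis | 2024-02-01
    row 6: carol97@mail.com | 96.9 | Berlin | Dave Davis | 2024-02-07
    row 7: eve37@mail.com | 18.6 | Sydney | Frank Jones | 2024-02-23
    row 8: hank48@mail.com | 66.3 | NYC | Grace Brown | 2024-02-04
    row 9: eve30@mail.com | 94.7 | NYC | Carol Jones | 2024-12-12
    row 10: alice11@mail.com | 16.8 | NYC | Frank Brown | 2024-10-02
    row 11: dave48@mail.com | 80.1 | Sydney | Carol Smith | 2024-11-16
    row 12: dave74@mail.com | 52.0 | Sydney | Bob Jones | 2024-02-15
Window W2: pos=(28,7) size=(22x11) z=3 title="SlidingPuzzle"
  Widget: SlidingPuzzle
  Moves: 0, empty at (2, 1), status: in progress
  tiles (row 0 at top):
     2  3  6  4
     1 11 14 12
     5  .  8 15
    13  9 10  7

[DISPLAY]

                                                    
                                                    
                                                    
                  ┏━━━━━━━━━━━━━━━━━━━━━━━━━━┏━━━━━━
     ┏━━━━━━━━━━━━━━━━━━━━┓le                ┃ DataT
     ┃ SlidingPuzzle      ┃──────────────────┠──────
     ┠────────────────────┨vel   │Amount  │St┃Email 
     ┃┌────┬────┬────┬────┃──────┼────────┼──┃──────
     ┃│  2 │  3 │  6 │  4 ┃dium  │$4308.84│Pe┃dave53
     ┃├────┼────┼────┼────┃gh    │$3311.35│Cl┃eve44@
     ┃│  1 │ 11 │ 14 │ 12 ┃itical│$2803.68│Cl┃dave84
     ┃├────┼────┼────┼────┃w     │$3957.62│Pe┃eve27@
     ┃│  5 │    │  8 │ 15 ┃w     │$4055.37│Pe┃eve40@
     ┃├────┼────┼────┼────┃━━━━━━━━━━━━━━━━━━┃eve20@
     ┗━━━━━━━━━━━━━━━━━━━━┛                  ┃carol9
                                             ┃eve37@
                                             ┃hank48
                                             ┃eve30@
                                             ┃alice1
                                             ┃dave48
                                             ┃dave74


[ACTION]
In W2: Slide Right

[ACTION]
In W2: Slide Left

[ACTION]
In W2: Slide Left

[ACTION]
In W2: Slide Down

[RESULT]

                                                    
                                                    
                                                    
                  ┏━━━━━━━━━━━━━━━━━━━━━━━━━━┏━━━━━━
     ┏━━━━━━━━━━━━━━━━━━━━┓le                ┃ DataT
     ┃ SlidingPuzzle      ┃──────────────────┠──────
     ┠────────────────────┨vel   │Amount  │St┃Email 
     ┃┌────┬────┬────┬────┃──────┼────────┼──┃──────
     ┃│  2 │  3 │  6 │  4 ┃dium  │$4308.84│Pe┃dave53
     ┃├────┼────┼────┼────┃gh    │$3311.35│Cl┃eve44@
     ┃│  1 │ 11 │    │ 12 ┃itical│$2803.68│Cl┃dave84
     ┃├────┼────┼────┼────┃w     │$3957.62│Pe┃eve27@
     ┃│  5 │  8 │ 14 │ 15 ┃w     │$4055.37│Pe┃eve40@
     ┃├────┼────┼────┼────┃━━━━━━━━━━━━━━━━━━┃eve20@
     ┗━━━━━━━━━━━━━━━━━━━━┛                  ┃carol9
                                             ┃eve37@
                                             ┃hank48
                                             ┃eve30@
                                             ┃alice1
                                             ┃dave48
                                             ┃dave74


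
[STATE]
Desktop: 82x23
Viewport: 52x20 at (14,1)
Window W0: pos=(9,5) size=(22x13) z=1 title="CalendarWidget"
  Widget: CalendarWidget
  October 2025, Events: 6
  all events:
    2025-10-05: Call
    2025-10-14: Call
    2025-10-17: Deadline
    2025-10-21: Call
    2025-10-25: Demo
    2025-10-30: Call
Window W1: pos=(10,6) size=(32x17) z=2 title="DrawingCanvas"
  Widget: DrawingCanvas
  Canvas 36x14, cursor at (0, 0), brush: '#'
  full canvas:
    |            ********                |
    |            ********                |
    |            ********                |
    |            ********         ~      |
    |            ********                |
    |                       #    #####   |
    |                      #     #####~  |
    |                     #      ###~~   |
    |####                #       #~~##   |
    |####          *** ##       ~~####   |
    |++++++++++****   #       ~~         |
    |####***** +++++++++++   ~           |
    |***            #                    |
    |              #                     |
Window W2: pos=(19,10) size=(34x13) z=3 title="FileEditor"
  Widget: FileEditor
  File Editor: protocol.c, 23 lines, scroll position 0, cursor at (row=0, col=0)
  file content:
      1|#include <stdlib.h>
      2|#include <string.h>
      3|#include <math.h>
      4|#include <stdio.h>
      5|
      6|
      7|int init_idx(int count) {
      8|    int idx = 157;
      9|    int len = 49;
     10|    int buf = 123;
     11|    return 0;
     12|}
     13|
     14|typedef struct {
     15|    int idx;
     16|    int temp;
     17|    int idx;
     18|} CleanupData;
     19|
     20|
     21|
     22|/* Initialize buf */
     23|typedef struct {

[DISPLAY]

                                                    
                                                    
                                                    
                                                    
━━━━━━━━━━━━━━━━┓                                   
━━━━━━━━━━━━━━━━━━━━━━━━━━━┓                        
awingCanvas                ┃                        
───────────────────────────┨                        
         ********          ┃                        
     ┏━━━━━━━━━━━━━━━━━━━━━━━━━━━━━━━━┓             
     ┃ FileEditor                     ┃             
     ┠────────────────────────────────┨             
     ┃█include <stdlib.h>            ▲┃             
     ┃#include <string.h>            █┃             
     ┃#include <math.h>              ░┃             
     ┃#include <stdio.h>             ░┃             
#    ┃                               ░┃             
#    ┃                               ░┃             
+++++┃int init_idx(int count) {      ░┃             
#****┃    int idx = 157;             ░┃             


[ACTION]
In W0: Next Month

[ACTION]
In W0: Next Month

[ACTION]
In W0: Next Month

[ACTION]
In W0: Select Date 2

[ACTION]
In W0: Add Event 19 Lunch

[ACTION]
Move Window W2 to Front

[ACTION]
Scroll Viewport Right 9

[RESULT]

                                                    
                                                    
                                                    
                                                    
━━━━━━━┓                                            
━━━━━━━━━━━━━━━━━━┓                                 
as                ┃                                 
──────────────────┨                                 
********          ┃                                 
━━━━━━━━━━━━━━━━━━━━━━━━━━━━━┓                      
leEditor                     ┃                      
─────────────────────────────┨                      
clude <stdlib.h>            ▲┃                      
clude <string.h>            █┃                      
clude <math.h>              ░┃                      
clude <stdio.h>             ░┃                      
                            ░┃                      
                            ░┃                      
 init_idx(int count) {      ░┃                      
 int idx = 157;             ░┃                      


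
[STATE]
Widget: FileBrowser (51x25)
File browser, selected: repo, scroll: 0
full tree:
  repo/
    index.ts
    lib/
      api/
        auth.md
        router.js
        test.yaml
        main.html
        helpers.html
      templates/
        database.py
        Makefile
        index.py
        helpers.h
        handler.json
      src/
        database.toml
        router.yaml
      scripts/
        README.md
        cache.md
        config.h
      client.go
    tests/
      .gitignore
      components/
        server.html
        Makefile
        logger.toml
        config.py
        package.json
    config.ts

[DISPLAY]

> [-] repo/                                        
    index.ts                                       
    [+] lib/                                       
    [+] tests/                                     
    config.ts                                      
                                                   
                                                   
                                                   
                                                   
                                                   
                                                   
                                                   
                                                   
                                                   
                                                   
                                                   
                                                   
                                                   
                                                   
                                                   
                                                   
                                                   
                                                   
                                                   
                                                   


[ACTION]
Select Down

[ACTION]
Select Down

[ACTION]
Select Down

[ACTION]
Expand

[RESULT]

  [-] repo/                                        
    index.ts                                       
    [+] lib/                                       
  > [-] tests/                                     
      .gitignore                                   
      [+] components/                              
    config.ts                                      
                                                   
                                                   
                                                   
                                                   
                                                   
                                                   
                                                   
                                                   
                                                   
                                                   
                                                   
                                                   
                                                   
                                                   
                                                   
                                                   
                                                   
                                                   


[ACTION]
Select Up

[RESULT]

  [-] repo/                                        
    index.ts                                       
  > [+] lib/                                       
    [-] tests/                                     
      .gitignore                                   
      [+] components/                              
    config.ts                                      
                                                   
                                                   
                                                   
                                                   
                                                   
                                                   
                                                   
                                                   
                                                   
                                                   
                                                   
                                                   
                                                   
                                                   
                                                   
                                                   
                                                   
                                                   


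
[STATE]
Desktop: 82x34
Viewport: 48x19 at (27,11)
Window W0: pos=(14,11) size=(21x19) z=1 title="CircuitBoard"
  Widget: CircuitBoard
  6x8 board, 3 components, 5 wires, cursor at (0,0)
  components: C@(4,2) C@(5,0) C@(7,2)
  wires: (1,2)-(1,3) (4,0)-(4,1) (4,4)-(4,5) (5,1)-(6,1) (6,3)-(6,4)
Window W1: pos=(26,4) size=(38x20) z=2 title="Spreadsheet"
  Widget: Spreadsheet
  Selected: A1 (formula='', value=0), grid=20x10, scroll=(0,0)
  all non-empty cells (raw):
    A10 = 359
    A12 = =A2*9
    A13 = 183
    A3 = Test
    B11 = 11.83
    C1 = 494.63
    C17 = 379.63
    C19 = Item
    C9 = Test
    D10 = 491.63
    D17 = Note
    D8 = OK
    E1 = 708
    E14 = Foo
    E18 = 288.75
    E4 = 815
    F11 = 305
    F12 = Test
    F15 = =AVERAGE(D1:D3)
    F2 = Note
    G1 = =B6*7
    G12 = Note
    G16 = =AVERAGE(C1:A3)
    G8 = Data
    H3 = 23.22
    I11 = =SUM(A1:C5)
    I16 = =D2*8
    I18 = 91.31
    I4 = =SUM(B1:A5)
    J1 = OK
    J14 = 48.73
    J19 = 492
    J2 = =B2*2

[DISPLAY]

  2        0       0       0       0┃           
  3 Test           0       0       0┃           
  4        0       0       0       0┃           
  5        0       0       0       0┃           
  6        0       0       0       0┃           
  7        0       0       0       0┃           
  8        0       0       0OK      ┃           
  9        0       0Test           0┃           
 10      359       0       0  491.63┃           
 11        0   11.83       0       0┃           
 12        0       0       0       0┃           
 13      183       0       0       0┃           
━━━━━━━━━━━━━━━━━━━━━━━━━━━━━━━━━━━━┛           
       ┃                                        
       ┃                                        
       ┃                                        
    · ─┃                                        
       ┃                                        
━━━━━━━┛                                        


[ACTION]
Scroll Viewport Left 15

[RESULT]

  ┏━━━━━━━━━━━┃  2        0       0       0     
  ┃ CircuitBoa┃  3 Test           0       0     
  ┠───────────┃  4        0       0       0     
  ┃   0 1 2 3 ┃  5        0       0       0     
  ┃0  [.]     ┃  6        0       0       0     
  ┃           ┃  7        0       0       0     
  ┃1          ┃  8        0       0       0OK   
  ┃           ┃  9        0       0Test         
  ┃2          ┃ 10      359       0       0  491
  ┃           ┃ 11        0   11.83       0     
  ┃3          ┃ 12        0       0       0     
  ┃           ┃ 13      183       0       0     
  ┃4   · ─ ·  ┗━━━━━━━━━━━━━━━━━━━━━━━━━━━━━━━━━
  ┃                   ┃                         
  ┃5   C   ·          ┃                         
  ┃        │          ┃                         
  ┃6       ·       · ─┃                         
  ┃                   ┃                         
  ┗━━━━━━━━━━━━━━━━━━━┛                         


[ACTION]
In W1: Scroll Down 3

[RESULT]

  ┏━━━━━━━━━━━┃  5        0       0       0     
  ┃ CircuitBoa┃  6        0       0       0     
  ┠───────────┃  7        0       0       0     
  ┃   0 1 2 3 ┃  8        0       0       0OK   
  ┃0  [.]     ┃  9        0       0Test         
  ┃           ┃ 10      359       0       0  491
  ┃1          ┃ 11        0   11.83       0     
  ┃           ┃ 12        0       0       0     
  ┃2          ┃ 13      183       0       0     
  ┃           ┃ 14        0       0       0     
  ┃3          ┃ 15        0       0       0     
  ┃           ┃ 16        0       0       0     
  ┃4   · ─ ·  ┗━━━━━━━━━━━━━━━━━━━━━━━━━━━━━━━━━
  ┃                   ┃                         
  ┃5   C   ·          ┃                         
  ┃        │          ┃                         
  ┃6       ·       · ─┃                         
  ┃                   ┃                         
  ┗━━━━━━━━━━━━━━━━━━━┛                         


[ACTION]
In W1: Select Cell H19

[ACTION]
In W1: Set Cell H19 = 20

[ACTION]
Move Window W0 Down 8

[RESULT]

              ┃  5        0       0       0     
              ┃  6        0       0       0     
              ┃  7        0       0       0     
              ┃  8        0       0       0OK   
  ┏━━━━━━━━━━━┃  9        0       0Test         
  ┃ CircuitBoa┃ 10      359       0       0  491
  ┠───────────┃ 11        0   11.83       0     
  ┃   0 1 2 3 ┃ 12        0       0       0     
  ┃0  [.]     ┃ 13      183       0       0     
  ┃           ┃ 14        0       0       0     
  ┃1          ┃ 15        0       0       0     
  ┃           ┃ 16        0       0       0     
  ┃2          ┗━━━━━━━━━━━━━━━━━━━━━━━━━━━━━━━━━
  ┃                   ┃                         
  ┃3                  ┃                         
  ┃                   ┃                         
  ┃4   · ─ ·   C      ┃                         
  ┃                   ┃                         
  ┃5   C   ·          ┃                         


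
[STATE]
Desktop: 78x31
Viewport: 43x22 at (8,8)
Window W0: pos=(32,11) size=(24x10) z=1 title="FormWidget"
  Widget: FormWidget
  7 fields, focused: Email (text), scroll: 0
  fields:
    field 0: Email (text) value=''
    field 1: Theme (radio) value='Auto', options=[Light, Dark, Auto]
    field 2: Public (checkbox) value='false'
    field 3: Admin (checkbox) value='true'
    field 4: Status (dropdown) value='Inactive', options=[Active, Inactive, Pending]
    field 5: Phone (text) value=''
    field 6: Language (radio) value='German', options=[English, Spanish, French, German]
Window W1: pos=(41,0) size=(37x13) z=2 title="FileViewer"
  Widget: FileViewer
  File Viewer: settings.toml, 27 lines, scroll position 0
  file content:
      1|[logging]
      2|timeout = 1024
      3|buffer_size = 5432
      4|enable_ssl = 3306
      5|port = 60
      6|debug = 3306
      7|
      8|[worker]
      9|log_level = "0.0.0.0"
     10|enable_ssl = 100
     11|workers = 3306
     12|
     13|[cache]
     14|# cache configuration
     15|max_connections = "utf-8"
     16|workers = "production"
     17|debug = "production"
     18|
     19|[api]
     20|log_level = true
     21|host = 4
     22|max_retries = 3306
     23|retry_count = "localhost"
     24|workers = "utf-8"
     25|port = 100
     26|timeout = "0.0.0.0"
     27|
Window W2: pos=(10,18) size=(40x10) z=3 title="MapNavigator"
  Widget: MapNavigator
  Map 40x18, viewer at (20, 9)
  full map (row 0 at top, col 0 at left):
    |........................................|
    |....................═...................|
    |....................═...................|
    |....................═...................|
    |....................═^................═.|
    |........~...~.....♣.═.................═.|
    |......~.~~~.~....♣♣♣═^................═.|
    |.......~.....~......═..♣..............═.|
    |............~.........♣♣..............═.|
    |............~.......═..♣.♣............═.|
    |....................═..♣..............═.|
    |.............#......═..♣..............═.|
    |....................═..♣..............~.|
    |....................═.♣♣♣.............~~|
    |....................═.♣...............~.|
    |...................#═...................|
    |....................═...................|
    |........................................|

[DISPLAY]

                                 ┃debug = 3
                                 ┃         
                                 ┃[worker] 
                        ┏━━━━━━━━┃log_level
                        ┃ FormWid┗━━━━━━━━━
                        ┠──────────────────
                        ┃> Email:      [   
                        ┃  Theme:      ( ) 
                        ┃  Public:     [ ] 
                        ┃  Admin:      [x] 
  ┏━━━━━━━━━━━━━━━━━━━━━━━━━━━━━━━━━━━━━━┓a
  ┃ MapNavigator                         ┃ 
  ┠──────────────────────────────────────┨━
  ┃.....~.~~~.~....♣♣♣═^................═┃ 
  ┃......~.....~......═..♣..............═┃ 
  ┃...........~.........♣♣..............═┃ 
  ┃...........~.......@..♣.♣............═┃ 
  ┃...................═..♣..............═┃ 
  ┃............#......═..♣..............═┃ 
  ┗━━━━━━━━━━━━━━━━━━━━━━━━━━━━━━━━━━━━━━┛ 
                                           
                                           


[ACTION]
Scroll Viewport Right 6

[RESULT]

                           ┃debug = 3306   
                           ┃               
                           ┃[worker]       
                  ┏━━━━━━━━┃log_level = "0.
                  ┃ FormWid┗━━━━━━━━━━━━━━━
                  ┠──────────────────────┨ 
                  ┃> Email:      [      ]┃ 
                  ┃  Theme:      ( ) Ligh┃ 
                  ┃  Public:     [ ]     ┃ 
                  ┃  Admin:      [x]     ┃ 
━━━━━━━━━━━━━━━━━━━━━━━━━━━━━━━━━━━┓act▼]┃ 
pNavigator                         ┃    ]┃ 
───────────────────────────────────┨━━━━━┛ 
..~.~~~.~....♣♣♣═^................═┃       
...~.....~......═..♣..............═┃       
........~.........♣♣..............═┃       
........~.......@..♣.♣............═┃       
................═..♣..............═┃       
.........#......═..♣..............═┃       
━━━━━━━━━━━━━━━━━━━━━━━━━━━━━━━━━━━┛       
                                           
                                           


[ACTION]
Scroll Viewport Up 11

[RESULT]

                           ┏━━━━━━━━━━━━━━━
                           ┃ FileViewer    
                           ┠───────────────
                           ┃[logging]      
                           ┃timeout = 1024 
                           ┃buffer_size = 5
                           ┃enable_ssl = 33
                           ┃port = 60      
                           ┃debug = 3306   
                           ┃               
                           ┃[worker]       
                  ┏━━━━━━━━┃log_level = "0.
                  ┃ FormWid┗━━━━━━━━━━━━━━━
                  ┠──────────────────────┨ 
                  ┃> Email:      [      ]┃ 
                  ┃  Theme:      ( ) Ligh┃ 
                  ┃  Public:     [ ]     ┃ 
                  ┃  Admin:      [x]     ┃ 
━━━━━━━━━━━━━━━━━━━━━━━━━━━━━━━━━━━┓act▼]┃ 
pNavigator                         ┃    ]┃ 
───────────────────────────────────┨━━━━━┛ 
..~.~~~.~....♣♣♣═^................═┃       


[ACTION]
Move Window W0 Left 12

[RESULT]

                           ┏━━━━━━━━━━━━━━━
                           ┃ FileViewer    
                           ┠───────────────
                           ┃[logging]      
                           ┃timeout = 1024 
                           ┃buffer_size = 5
                           ┃enable_ssl = 33
                           ┃port = 60      
                           ┃debug = 3306   
                           ┃               
                           ┃[worker]       
      ┏━━━━━━━━━━━━━━━━━━━━┃log_level = "0.
      ┃ FormWidget         ┗━━━━━━━━━━━━━━━
      ┠──────────────────────┨             
      ┃> Email:      [      ]┃             
      ┃  Theme:      ( ) Ligh┃             
      ┃  Public:     [ ]     ┃             
      ┃  Admin:      [x]     ┃             
━━━━━━━━━━━━━━━━━━━━━━━━━━━━━━━━━━━┓       
pNavigator                         ┃       
───────────────────────────────────┨       
..~.~~~.~....♣♣♣═^................═┃       


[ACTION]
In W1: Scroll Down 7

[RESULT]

                           ┏━━━━━━━━━━━━━━━
                           ┃ FileViewer    
                           ┠───────────────
                           ┃[worker]       
                           ┃log_level = "0.
                           ┃enable_ssl = 10
                           ┃workers = 3306 
                           ┃               
                           ┃[cache]        
                           ┃# cache configu
                           ┃max_connections
      ┏━━━━━━━━━━━━━━━━━━━━┃workers = "prod
      ┃ FormWidget         ┗━━━━━━━━━━━━━━━
      ┠──────────────────────┨             
      ┃> Email:      [      ]┃             
      ┃  Theme:      ( ) Ligh┃             
      ┃  Public:     [ ]     ┃             
      ┃  Admin:      [x]     ┃             
━━━━━━━━━━━━━━━━━━━━━━━━━━━━━━━━━━━┓       
pNavigator                         ┃       
───────────────────────────────────┨       
..~.~~~.~....♣♣♣═^................═┃       
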